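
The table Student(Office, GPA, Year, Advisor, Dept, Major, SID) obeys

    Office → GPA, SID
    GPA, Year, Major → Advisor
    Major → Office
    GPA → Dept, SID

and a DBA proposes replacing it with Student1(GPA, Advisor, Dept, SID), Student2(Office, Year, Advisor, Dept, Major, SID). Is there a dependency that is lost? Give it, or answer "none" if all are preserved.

Check Office → GPA, SID: no single fragment contains all of {Office, GPA, SID}, and the restricted closure of {Office} across the fragments never reaches {GPA, SID}.
GPA, Year, Major → Advisor is preserved.
Major → Office is preserved.
GPA → Dept, SID is preserved.

Office → GPA, SID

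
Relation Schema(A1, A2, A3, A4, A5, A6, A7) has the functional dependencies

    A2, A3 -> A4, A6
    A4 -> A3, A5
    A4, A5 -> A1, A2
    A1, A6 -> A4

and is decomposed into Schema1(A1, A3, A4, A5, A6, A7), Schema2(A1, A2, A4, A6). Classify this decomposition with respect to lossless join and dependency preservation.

lossless but not dependency-preserving

Lossless test: (A1, A4, A6)⁺ = {A1, A2, A3, A4, A5, A6}, which contains all of one fragment — lossless.
Dependency preservation: the restricted closure of {A2, A3} across the fragments never reaches {A4, A6}, so A2, A3 → A4, A6 cannot be enforced without a join — not preserved.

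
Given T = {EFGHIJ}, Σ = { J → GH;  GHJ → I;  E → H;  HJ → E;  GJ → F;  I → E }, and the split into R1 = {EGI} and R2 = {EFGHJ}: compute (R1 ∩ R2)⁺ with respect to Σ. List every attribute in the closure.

EGH

R1 ∩ R2 = {EG}.
E → H applies, adding H
Closure: {EGH}.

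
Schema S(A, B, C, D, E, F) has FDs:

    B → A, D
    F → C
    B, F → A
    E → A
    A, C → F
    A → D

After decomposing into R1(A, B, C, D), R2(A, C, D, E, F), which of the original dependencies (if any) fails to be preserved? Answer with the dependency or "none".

B → A, D lies within R1.
F → C lies within R2.
B, F → A: restricted closure across fragments reaches A.
E → A lies within R2.
A, C → F lies within R2.
A → D lies within R1.
Every dependency is enforceable on the fragments, so the decomposition is dependency-preserving.

none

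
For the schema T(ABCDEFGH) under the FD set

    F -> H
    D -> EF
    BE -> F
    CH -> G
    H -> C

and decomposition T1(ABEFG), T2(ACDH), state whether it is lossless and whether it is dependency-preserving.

lossy and not dependency-preserving

Lossless test: (A)⁺ = {A}, which is a superkey of neither fragment — lossy.
Dependency preservation: the restricted closure of {F} across the fragments never reaches {H}, so F → H cannot be enforced without a join — not preserved.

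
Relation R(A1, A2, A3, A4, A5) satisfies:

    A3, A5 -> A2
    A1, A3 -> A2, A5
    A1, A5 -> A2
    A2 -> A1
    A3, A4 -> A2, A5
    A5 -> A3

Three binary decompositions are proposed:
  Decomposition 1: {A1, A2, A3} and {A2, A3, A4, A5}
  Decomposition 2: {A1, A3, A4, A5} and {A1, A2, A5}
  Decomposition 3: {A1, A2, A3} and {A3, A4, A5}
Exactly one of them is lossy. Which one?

Decomposition 3

Decomposition 1: common = {A2, A3}, closure = {A1, A2, A3, A5} → lossless.
Decomposition 2: common = {A1, A5}, closure = {A1, A2, A3, A5} → lossless.
Decomposition 3: common = {A3}, closure = {A3} → lossy.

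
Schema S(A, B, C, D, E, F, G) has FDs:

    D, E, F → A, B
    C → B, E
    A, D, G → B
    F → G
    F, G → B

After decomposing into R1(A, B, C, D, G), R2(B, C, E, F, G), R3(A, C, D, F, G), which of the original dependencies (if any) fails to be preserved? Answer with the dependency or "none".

D, E, F → A, B

Check D, E, F → A, B: no single fragment contains all of {A, B, D, E, F}, and the restricted closure of {D, E, F} across the fragments never reaches {A, B}.
C → B, E is preserved.
A, D, G → B is preserved.
F → G is preserved.
F, G → B is preserved.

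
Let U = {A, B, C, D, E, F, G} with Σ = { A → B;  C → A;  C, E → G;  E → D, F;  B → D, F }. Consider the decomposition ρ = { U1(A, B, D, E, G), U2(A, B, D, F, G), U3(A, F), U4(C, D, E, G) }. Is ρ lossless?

Chase test. Columns are A, B, C, D, E, F, G; row i has aⱼ where attribute j ∈ Ui, else bᵢⱼ.
Initial tableau (one row per fragment):
  row 1: a1 a2 b13 a4 a5 b16 a7
  row 2: a1 a2 b23 a4 b25 a6 a7
  row 3: a1 b32 b33 b34 b35 a6 b37
  row 4: b41 b42 a3 a4 a5 b46 a7
Rows 1 and 3 agree on A; apply A→B and equate their B entries.
Rows 1 and 4 agree on E; apply E→D, F and equate their D, F entries.
Rows 1 and 2 agree on B; apply B→D, F and equate their D, F entries.
Rows 1 and 3 agree on B; apply B→D, F and equate their D, F entries.
No row becomes fully distinguished — the join is lossy.

No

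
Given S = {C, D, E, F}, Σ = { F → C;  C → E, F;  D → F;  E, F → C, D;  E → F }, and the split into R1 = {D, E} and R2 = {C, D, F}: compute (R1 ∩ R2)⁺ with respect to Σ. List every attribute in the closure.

C, D, E, F

R1 ∩ R2 = {D}.
D → F applies, adding F
F → C applies, adding C
C → E, F applies, adding E
Closure: {C, D, E, F}.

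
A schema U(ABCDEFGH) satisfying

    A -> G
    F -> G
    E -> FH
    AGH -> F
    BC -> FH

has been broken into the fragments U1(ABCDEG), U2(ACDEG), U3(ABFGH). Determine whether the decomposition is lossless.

Chase test. Columns are ABCDEFGH; row i has aⱼ where attribute j ∈ Ui, else bᵢⱼ.
Initial tableau (one row per fragment):
  row 1: a1 a2 a3 a4 a5 b16 a7 b18
  row 2: a1 b22 a3 a4 a5 b26 a7 b28
  row 3: a1 a2 b33 b34 b35 a6 a7 a8
Rows 1 and 2 agree on E; apply E→FH and equate their FH entries.
No row becomes fully distinguished — the join is lossy.

No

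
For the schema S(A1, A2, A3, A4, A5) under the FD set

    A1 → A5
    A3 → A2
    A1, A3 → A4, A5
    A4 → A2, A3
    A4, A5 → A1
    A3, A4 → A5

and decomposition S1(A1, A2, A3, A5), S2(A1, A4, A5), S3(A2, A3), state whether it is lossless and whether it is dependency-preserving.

lossy and not dependency-preserving

Lossless test (chase): applying each FD to every pair of rows produces no changes in the tableau, so no row becomes fully distinguished — the join is lossy.
Dependency preservation: the restricted closure of {A1, A3} across the fragments never reaches {A4, A5}, so A1, A3 → A4, A5 cannot be enforced without a join — not preserved.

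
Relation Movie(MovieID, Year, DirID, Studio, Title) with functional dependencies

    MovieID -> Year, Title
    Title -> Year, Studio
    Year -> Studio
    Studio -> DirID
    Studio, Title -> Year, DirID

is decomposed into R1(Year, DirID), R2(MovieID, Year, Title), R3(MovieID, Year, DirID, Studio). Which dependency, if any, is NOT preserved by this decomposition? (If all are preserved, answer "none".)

none

MovieID → Year, Title lies within R2.
Title → Year, Studio: restricted closure across fragments reaches Year, Studio.
Year → Studio lies within R3.
Studio → DirID lies within R3.
Studio, Title → Year, DirID: restricted closure across fragments reaches Year, DirID.
Every dependency is enforceable on the fragments, so the decomposition is dependency-preserving.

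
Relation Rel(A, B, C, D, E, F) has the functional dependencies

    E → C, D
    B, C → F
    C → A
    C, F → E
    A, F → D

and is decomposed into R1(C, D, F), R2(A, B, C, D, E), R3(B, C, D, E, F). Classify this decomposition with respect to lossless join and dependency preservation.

Lossless test (chase): Rows 2 and 3 agree on B, C; apply B, C→F and equate their F entries. Rows 1 and 2 agree on C; apply C→A and equate their A entries. Rows 1 and 3 agree on C; apply C→A and equate their A entries. Rows 1 and 2 agree on C, F; apply C, F→E and equate their E entries. Row 2 is now all distinguished symbols — the join is lossless.
Dependency preservation: the restricted closure of {A, F} across the fragments never reaches {D}, so A, F → D cannot be enforced without a join — not preserved.

lossless but not dependency-preserving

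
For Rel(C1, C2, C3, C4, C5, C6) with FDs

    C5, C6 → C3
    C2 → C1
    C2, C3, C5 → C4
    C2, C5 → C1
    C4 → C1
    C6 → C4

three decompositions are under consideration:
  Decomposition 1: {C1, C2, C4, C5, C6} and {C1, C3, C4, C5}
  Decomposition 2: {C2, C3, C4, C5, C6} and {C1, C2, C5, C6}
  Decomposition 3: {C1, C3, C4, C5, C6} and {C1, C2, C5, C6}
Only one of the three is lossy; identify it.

Decomposition 1: common = {C1, C4, C5}, closure = {C1, C4, C5} → lossy.
Decomposition 2: common = {C2, C5, C6}, closure = {C1, C2, C3, C4, C5, C6} → lossless.
Decomposition 3: common = {C1, C5, C6}, closure = {C1, C3, C4, C5, C6} → lossless.

Decomposition 1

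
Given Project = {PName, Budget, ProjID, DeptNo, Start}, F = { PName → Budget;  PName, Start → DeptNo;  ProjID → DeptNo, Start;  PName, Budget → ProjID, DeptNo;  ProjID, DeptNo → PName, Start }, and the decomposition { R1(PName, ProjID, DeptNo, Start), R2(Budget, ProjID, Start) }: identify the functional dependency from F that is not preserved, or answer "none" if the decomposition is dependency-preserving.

none

PName → Budget: restricted closure across fragments reaches Budget.
PName, Start → DeptNo lies within R1.
ProjID → DeptNo, Start lies within R1.
PName, Budget → ProjID, DeptNo: restricted closure across fragments reaches ProjID, DeptNo.
ProjID, DeptNo → PName, Start lies within R1.
Every dependency is enforceable on the fragments, so the decomposition is dependency-preserving.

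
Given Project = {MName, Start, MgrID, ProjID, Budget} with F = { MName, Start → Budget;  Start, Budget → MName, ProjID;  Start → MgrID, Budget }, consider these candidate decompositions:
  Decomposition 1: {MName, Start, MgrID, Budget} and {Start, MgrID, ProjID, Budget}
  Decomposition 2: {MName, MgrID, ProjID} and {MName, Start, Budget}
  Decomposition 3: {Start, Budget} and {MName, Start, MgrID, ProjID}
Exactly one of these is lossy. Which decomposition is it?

Decomposition 1: common = {Start, MgrID, Budget}, closure = {MName, Start, MgrID, ProjID, Budget} → lossless.
Decomposition 2: common = {MName}, closure = {MName} → lossy.
Decomposition 3: common = {Start}, closure = {MName, Start, MgrID, ProjID, Budget} → lossless.

Decomposition 2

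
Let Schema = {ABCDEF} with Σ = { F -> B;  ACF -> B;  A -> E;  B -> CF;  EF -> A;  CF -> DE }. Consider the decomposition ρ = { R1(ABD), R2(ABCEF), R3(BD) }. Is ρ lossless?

Yes

Chase test. Columns are ABCDEF; row i has aⱼ where attribute j ∈ Ri, else bᵢⱼ.
Initial tableau (one row per fragment):
  row 1: a1 a2 b13 a4 b15 b16
  row 2: a1 a2 a3 b24 a5 a6
  row 3: b31 a2 b33 a4 b35 b36
Rows 1 and 2 agree on A; apply A→E and equate their E entries.
Rows 1 and 2 agree on B; apply B→CF and equate their CF entries.
Rows 1 and 3 agree on B; apply B→CF and equate their CF entries.
Rows 1 and 2 agree on CF; apply CF→DE and equate their DE entries.
Rows 1 and 3 agree on CF; apply CF→DE and equate their DE entries.
Rows 1 and 3 agree on EF; apply EF→A and equate their A entries.
Row 1 is now all distinguished symbols — the join is lossless.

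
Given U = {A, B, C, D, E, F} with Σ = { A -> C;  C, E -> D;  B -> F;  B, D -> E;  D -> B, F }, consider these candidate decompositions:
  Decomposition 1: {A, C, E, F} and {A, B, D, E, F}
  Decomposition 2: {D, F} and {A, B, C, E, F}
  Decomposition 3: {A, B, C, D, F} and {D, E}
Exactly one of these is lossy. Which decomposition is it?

Decomposition 2

Decomposition 1: common = {A, E, F}, closure = {A, B, C, D, E, F} → lossless.
Decomposition 2: common = {F}, closure = {F} → lossy.
Decomposition 3: common = {D}, closure = {B, D, E, F} → lossless.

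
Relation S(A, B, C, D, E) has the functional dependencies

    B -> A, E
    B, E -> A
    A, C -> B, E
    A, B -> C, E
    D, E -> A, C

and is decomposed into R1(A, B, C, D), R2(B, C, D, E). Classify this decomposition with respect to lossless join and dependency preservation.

lossless and dependency-preserving

Lossless test: (B, C, D)⁺ = {A, B, C, D, E}, which contains all of one fragment — lossless.
Dependency preservation: B → A, E; B, E → A; A, C → B, E; A, B → C, E; D, E → A, C are not contained in any single fragment, but the restricted closure of each left-hand side across the fragments still reaches the right-hand side; the remaining FDs each lie inside some fragment. All dependencies are preserved.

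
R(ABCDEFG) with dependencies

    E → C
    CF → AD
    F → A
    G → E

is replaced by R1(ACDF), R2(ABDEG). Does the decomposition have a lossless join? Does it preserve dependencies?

lossy and not dependency-preserving

Lossless test: (AD)⁺ = {AD}, which is a superkey of neither fragment — lossy.
Dependency preservation: the restricted closure of {E} across the fragments never reaches {C}, so E → C cannot be enforced without a join — not preserved.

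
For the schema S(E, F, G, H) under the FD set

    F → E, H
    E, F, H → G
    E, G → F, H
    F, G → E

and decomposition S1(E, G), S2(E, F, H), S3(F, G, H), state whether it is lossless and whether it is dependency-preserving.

Lossless test (chase): Rows 2 and 3 agree on F; apply F→E, H and equate their E, H entries. Rows 2 and 3 agree on E, F, H; apply E, F, H→G and equate their G entries. Rows 1 and 2 agree on E, G; apply E, G→F, H and equate their F, H entries. Row 1 is now all distinguished symbols — the join is lossless.
Dependency preservation: the restricted closure of {E, G} across the fragments never reaches {F, H}, so E, G → F, H cannot be enforced without a join — not preserved.

lossless but not dependency-preserving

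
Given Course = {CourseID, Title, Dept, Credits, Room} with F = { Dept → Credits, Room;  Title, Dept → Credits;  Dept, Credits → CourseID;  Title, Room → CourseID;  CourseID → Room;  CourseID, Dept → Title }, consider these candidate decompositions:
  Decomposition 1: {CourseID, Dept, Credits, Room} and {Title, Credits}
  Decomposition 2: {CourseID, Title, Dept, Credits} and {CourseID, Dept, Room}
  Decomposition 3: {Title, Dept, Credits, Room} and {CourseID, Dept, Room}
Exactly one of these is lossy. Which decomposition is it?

Decomposition 1

Decomposition 1: common = {Credits}, closure = {Credits} → lossy.
Decomposition 2: common = {CourseID, Dept}, closure = {CourseID, Title, Dept, Credits, Room} → lossless.
Decomposition 3: common = {Dept, Room}, closure = {CourseID, Title, Dept, Credits, Room} → lossless.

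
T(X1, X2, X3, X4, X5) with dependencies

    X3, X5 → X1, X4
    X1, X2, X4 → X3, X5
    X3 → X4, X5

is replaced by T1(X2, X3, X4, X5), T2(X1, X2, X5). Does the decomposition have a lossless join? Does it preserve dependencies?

lossy and not dependency-preserving

Lossless test: (X2, X5)⁺ = {X2, X5}, which is a superkey of neither fragment — lossy.
Dependency preservation: the restricted closure of {X3, X5} across the fragments never reaches {X1, X4}, so X3, X5 → X1, X4 cannot be enforced without a join — not preserved.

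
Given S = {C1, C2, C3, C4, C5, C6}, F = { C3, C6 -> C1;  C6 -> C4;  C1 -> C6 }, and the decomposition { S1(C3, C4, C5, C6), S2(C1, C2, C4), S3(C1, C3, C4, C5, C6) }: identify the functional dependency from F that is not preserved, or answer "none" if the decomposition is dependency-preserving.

none

C3, C6 → C1 lies within S3.
C6 → C4 lies within S1.
C1 → C6 lies within S3.
Every dependency is enforceable on the fragments, so the decomposition is dependency-preserving.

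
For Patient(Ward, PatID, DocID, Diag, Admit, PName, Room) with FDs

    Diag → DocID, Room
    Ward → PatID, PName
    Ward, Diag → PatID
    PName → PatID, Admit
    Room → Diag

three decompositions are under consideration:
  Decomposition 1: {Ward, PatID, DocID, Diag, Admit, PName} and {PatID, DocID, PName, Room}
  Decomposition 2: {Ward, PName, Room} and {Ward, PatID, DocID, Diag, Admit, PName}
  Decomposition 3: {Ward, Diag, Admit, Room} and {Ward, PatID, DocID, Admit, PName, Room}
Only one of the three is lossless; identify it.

Decomposition 1: common = {PatID, DocID, PName}, closure = {PatID, DocID, Admit, PName} → lossy.
Decomposition 2: common = {Ward, PName}, closure = {Ward, PatID, Admit, PName} → lossy.
Decomposition 3: common = {Ward, Admit, Room}, closure = {Ward, PatID, DocID, Diag, Admit, PName, Room} → lossless.

Decomposition 3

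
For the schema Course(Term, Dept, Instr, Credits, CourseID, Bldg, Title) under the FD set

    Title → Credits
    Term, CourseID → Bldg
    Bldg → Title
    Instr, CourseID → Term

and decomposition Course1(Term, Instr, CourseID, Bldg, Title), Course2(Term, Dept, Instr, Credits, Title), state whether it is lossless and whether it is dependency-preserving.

Lossless test: (Term, Instr, Title)⁺ = {Term, Instr, Credits, Title}, which is a superkey of neither fragment — lossy.
Dependency preservation: every FD's attributes lie within a single fragment, so each can be enforced locally — preserved.

lossy but dependency-preserving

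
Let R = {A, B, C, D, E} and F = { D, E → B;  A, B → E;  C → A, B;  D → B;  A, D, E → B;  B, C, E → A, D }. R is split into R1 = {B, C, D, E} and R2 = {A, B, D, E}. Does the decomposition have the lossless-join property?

No

Common attributes: R1 ∩ R2 = {B, D, E}.
No dependency enlarges {B, D, E}, so (B, D, E)⁺ = {B, D, E}.
The closure contains neither all of R1 = {B, C, D, E} nor all of R2 = {A, B, D, E}, so the common attributes are not a superkey of either fragment. The join is lossy.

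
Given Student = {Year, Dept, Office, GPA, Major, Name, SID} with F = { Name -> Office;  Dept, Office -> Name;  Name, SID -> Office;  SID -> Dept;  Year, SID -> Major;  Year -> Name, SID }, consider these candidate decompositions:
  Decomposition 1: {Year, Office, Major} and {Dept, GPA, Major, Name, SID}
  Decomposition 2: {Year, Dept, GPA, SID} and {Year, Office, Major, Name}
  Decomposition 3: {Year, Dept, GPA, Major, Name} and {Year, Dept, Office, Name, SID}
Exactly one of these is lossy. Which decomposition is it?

Decomposition 1

Decomposition 1: common = {Major}, closure = {Major} → lossy.
Decomposition 2: common = {Year}, closure = {Year, Dept, Office, Major, Name, SID} → lossless.
Decomposition 3: common = {Year, Dept, Name}, closure = {Year, Dept, Office, Major, Name, SID} → lossless.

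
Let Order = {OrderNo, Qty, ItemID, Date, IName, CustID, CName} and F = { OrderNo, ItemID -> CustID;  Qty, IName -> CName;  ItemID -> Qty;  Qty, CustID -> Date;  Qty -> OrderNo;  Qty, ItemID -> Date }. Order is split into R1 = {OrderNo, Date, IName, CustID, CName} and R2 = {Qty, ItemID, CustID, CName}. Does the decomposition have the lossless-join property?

Common attributes: R1 ∩ R2 = {CustID, CName}.
No dependency enlarges {CustID, CName}, so (CustID, CName)⁺ = {CustID, CName}.
The closure contains neither all of R1 = {OrderNo, Date, IName, CustID, CName} nor all of R2 = {Qty, ItemID, CustID, CName}, so the common attributes are not a superkey of either fragment. The join is lossy.

No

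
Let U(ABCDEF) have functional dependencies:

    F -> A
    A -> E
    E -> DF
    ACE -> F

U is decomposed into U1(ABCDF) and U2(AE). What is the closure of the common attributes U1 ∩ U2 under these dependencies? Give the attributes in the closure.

ADEF

U1 ∩ U2 = {A}.
A → E applies, adding E
E → DF applies, adding DF
Closure: {ADEF}.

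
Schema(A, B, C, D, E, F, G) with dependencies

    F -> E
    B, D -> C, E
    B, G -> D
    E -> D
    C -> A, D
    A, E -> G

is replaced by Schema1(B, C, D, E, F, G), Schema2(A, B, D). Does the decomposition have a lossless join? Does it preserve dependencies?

Lossless test: (B, D)⁺ = {A, B, C, D, E, G}, which contains all of one fragment — lossless.
Dependency preservation: the restricted closure of {C} across the fragments never reaches {A, D}, so C → A, D cannot be enforced without a join — not preserved.

lossless but not dependency-preserving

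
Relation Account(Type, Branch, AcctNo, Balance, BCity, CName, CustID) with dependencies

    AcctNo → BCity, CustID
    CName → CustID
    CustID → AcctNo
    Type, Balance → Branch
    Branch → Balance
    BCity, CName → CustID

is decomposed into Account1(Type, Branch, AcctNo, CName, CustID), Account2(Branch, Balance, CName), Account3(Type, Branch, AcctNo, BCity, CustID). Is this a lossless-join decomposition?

Yes

Chase test. Columns are Type, Branch, AcctNo, Balance, BCity, CName, CustID; row i has aⱼ where attribute j ∈ Accounti, else bᵢⱼ.
Initial tableau (one row per fragment):
  row 1: a1 a2 a3 b14 b15 a6 a7
  row 2: b21 a2 b23 a4 b25 a6 b27
  row 3: a1 a2 a3 b34 a5 b36 a7
Rows 1 and 3 agree on AcctNo; apply AcctNo→BCity, CustID and equate their BCity, CustID entries.
Rows 1 and 2 agree on CName; apply CName→CustID and equate their CustID entries.
Rows 1 and 2 agree on CustID; apply CustID→AcctNo and equate their AcctNo entries.
Rows 1 and 2 agree on Branch; apply Branch→Balance and equate their Balance entries.
Rows 1 and 3 agree on Branch; apply Branch→Balance and equate their Balance entries.
Rows 1 and 2 agree on AcctNo; apply AcctNo→BCity, CustID and equate their BCity, CustID entries.
Row 1 is now all distinguished symbols — the join is lossless.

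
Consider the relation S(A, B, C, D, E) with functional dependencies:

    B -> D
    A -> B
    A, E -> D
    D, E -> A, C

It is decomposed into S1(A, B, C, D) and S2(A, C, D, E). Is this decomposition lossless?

Yes

Common attributes: S1 ∩ S2 = {A, C, D}.
Closure of {A, C, D}: A → B applies, adding B. So (A, C, D)⁺ = {A, B, C, D}.
This closure contains every attribute of S1, so S1 ∩ S2 → S1. The join is lossless.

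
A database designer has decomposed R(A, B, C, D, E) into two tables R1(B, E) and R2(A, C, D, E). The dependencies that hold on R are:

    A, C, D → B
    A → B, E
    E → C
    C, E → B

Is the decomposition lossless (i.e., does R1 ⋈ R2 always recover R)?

Common attributes: R1 ∩ R2 = {E}.
Closure of {E}: E → C applies, adding C; C, E → B applies, adding B. So (E)⁺ = {B, C, E}.
This closure contains every attribute of R1, so R1 ∩ R2 → R1. The join is lossless.

Yes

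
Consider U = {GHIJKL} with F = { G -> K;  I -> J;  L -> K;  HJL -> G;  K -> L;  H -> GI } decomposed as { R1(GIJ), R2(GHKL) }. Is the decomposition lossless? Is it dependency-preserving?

Lossless test: (G)⁺ = {GKL}, which is a superkey of neither fragment — lossy.
Dependency preservation: the restricted closure of {H} across the fragments never reaches {GI}, so H → GI cannot be enforced without a join — not preserved.

lossy and not dependency-preserving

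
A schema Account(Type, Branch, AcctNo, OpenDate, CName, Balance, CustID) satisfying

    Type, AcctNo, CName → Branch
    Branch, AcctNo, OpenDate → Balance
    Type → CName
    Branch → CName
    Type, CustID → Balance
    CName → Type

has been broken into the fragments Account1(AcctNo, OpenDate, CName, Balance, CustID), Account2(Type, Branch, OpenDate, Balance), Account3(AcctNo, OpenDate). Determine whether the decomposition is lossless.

Chase test. Columns are Type, Branch, AcctNo, OpenDate, CName, Balance, CustID; row i has aⱼ where attribute j ∈ Accounti, else bᵢⱼ.
Initial tableau (one row per fragment):
  row 1: b11 b12 a3 a4 a5 a6 a7
  row 2: a1 a2 b23 a4 b25 a6 b27
  row 3: b31 b32 a3 a4 b35 b36 b37
No row becomes fully distinguished — the join is lossy.

No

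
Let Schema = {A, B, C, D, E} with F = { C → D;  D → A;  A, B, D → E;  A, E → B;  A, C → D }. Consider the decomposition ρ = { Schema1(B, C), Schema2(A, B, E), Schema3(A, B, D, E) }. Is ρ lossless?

No

Chase test. Columns are A, B, C, D, E; row i has aⱼ where attribute j ∈ Schemai, else bᵢⱼ.
Initial tableau (one row per fragment):
  row 1: b11 a2 a3 b14 b15
  row 2: a1 a2 b23 b24 a5
  row 3: a1 a2 b33 a4 a5
No row becomes fully distinguished — the join is lossy.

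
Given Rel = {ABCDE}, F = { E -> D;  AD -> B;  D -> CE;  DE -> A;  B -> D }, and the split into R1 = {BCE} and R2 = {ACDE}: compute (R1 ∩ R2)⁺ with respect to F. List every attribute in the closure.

R1 ∩ R2 = {CE}.
E → D applies, adding D
DE → A applies, adding A
AD → B applies, adding B
Closure: {ABCDE}.

ABCDE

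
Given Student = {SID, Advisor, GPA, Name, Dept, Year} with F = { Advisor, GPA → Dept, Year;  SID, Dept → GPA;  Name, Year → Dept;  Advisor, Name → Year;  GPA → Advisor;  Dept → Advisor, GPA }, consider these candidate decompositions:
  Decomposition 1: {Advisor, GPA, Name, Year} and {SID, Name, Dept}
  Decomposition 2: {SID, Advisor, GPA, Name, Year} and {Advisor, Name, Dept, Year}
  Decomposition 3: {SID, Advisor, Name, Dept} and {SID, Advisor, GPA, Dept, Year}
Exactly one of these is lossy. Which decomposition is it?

Decomposition 1: common = {Name}, closure = {Name} → lossy.
Decomposition 2: common = {Advisor, Name, Year}, closure = {Advisor, GPA, Name, Dept, Year} → lossless.
Decomposition 3: common = {SID, Advisor, Dept}, closure = {SID, Advisor, GPA, Dept, Year} → lossless.

Decomposition 1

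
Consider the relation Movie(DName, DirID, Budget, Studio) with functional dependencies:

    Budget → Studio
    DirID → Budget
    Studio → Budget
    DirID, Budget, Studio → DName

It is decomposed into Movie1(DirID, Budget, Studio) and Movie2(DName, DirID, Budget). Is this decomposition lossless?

Yes

Common attributes: Movie1 ∩ Movie2 = {DirID, Budget}.
Closure of {DirID, Budget}: Budget → Studio applies, adding Studio; DirID, Budget, Studio → DName applies, adding DName. So (DirID, Budget)⁺ = {DName, DirID, Budget, Studio}.
This closure contains every attribute of Movie1, so Movie1 ∩ Movie2 → Movie1. The join is lossless.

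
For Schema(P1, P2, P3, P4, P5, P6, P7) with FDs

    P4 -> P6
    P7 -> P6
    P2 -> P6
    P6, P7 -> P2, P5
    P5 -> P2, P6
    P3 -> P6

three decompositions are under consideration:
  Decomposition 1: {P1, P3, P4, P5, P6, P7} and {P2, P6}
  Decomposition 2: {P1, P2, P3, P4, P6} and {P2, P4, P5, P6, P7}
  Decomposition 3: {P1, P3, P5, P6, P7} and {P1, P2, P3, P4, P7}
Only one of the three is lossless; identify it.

Decomposition 1: common = {P6}, closure = {P6} → lossy.
Decomposition 2: common = {P2, P4, P6}, closure = {P2, P4, P6} → lossy.
Decomposition 3: common = {P1, P3, P7}, closure = {P1, P2, P3, P5, P6, P7} → lossless.

Decomposition 3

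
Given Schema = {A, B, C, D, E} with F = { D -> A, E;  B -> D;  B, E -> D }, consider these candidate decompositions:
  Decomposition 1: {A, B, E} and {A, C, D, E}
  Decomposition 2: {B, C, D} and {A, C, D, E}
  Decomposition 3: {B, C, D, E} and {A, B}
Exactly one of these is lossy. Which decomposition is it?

Decomposition 1: common = {A, E}, closure = {A, E} → lossy.
Decomposition 2: common = {C, D}, closure = {A, C, D, E} → lossless.
Decomposition 3: common = {B}, closure = {A, B, D, E} → lossless.

Decomposition 1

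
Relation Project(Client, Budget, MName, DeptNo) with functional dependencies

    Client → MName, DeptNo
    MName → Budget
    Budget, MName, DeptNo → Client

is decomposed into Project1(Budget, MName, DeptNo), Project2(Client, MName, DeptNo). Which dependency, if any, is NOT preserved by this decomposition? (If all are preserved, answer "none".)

Client → MName, DeptNo lies within Project2.
MName → Budget lies within Project1.
Budget, MName, DeptNo → Client: restricted closure across fragments reaches Client.
Every dependency is enforceable on the fragments, so the decomposition is dependency-preserving.

none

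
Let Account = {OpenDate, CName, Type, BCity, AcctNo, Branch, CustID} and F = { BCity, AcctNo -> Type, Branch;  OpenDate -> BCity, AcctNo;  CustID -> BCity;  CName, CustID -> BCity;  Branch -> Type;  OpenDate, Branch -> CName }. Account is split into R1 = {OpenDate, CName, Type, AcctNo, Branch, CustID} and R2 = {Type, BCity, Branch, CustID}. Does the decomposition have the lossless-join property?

Common attributes: R1 ∩ R2 = {Type, Branch, CustID}.
Closure of {Type, Branch, CustID}: CustID → BCity applies, adding BCity. So (Type, Branch, CustID)⁺ = {Type, BCity, Branch, CustID}.
This closure contains every attribute of R2, so R1 ∩ R2 → R2. The join is lossless.

Yes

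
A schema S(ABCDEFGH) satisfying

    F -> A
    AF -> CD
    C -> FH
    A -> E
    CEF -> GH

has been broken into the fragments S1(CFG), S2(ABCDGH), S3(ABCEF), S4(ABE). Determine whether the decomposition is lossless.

Yes

Chase test. Columns are ABCDEFGH; row i has aⱼ where attribute j ∈ Si, else bᵢⱼ.
Initial tableau (one row per fragment):
  row 1: b11 b12 a3 b14 b15 a6 a7 b18
  row 2: a1 a2 a3 a4 b25 b26 a7 a8
  row 3: a1 a2 a3 b34 a5 a6 b37 b38
  row 4: a1 a2 b43 b44 a5 b46 b47 b48
Rows 1 and 3 agree on F; apply F→A and equate their A entries.
Rows 1 and 3 agree on AF; apply AF→CD and equate their CD entries.
Rows 1 and 2 agree on C; apply C→FH and equate their FH entries.
Rows 1 and 3 agree on C; apply C→FH and equate their FH entries.
Rows 1 and 2 agree on A; apply A→E and equate their E entries.
Rows 1 and 3 agree on A; apply A→E and equate their E entries.
Rows 1 and 3 agree on CEF; apply CEF→GH and equate their GH entries.
Rows 1 and 2 agree on AF; apply AF→CD and equate their CD entries.
Row 2 is now all distinguished symbols — the join is lossless.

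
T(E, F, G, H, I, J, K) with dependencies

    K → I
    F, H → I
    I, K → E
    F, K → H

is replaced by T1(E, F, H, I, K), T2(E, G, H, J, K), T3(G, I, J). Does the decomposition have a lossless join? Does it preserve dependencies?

lossy but dependency-preserving

Lossless test (chase): Rows 1 and 2 agree on K; apply K→I and equate their I entries. No row becomes fully distinguished — the join is lossy.
Dependency preservation: every FD's attributes lie within a single fragment, so each can be enforced locally — preserved.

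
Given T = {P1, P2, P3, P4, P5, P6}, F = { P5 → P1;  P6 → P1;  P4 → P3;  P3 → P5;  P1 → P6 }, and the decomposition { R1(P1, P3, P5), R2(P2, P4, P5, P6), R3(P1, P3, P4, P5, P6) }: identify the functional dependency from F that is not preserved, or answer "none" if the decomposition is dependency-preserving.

P5 → P1 lies within R1.
P6 → P1 lies within R3.
P4 → P3 lies within R3.
P3 → P5 lies within R1.
P1 → P6 lies within R3.
Every dependency is enforceable on the fragments, so the decomposition is dependency-preserving.

none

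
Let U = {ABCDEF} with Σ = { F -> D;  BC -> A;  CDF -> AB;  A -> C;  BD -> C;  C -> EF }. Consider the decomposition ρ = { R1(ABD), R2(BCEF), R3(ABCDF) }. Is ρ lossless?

Chase test. Columns are ABCDEF; row i has aⱼ where attribute j ∈ Ri, else bᵢⱼ.
Initial tableau (one row per fragment):
  row 1: a1 a2 b13 a4 b15 b16
  row 2: b21 a2 a3 b24 a5 a6
  row 3: a1 a2 a3 a4 b35 a6
Rows 2 and 3 agree on F; apply F→D and equate their D entries.
Rows 2 and 3 agree on BC; apply BC→A and equate their A entries.
Rows 1 and 2 agree on A; apply A→C and equate their C entries.
Rows 1 and 2 agree on C; apply C→EF and equate their EF entries.
Rows 1 and 3 agree on C; apply C→EF and equate their EF entries.
Row 1 is now all distinguished symbols — the join is lossless.

Yes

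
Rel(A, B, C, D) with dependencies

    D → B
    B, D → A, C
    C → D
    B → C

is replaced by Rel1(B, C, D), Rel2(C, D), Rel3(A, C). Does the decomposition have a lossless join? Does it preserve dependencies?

Lossless test (chase): Rows 1 and 2 agree on D; apply D→B and equate their B entries. Rows 1 and 2 agree on B, D; apply B, D→A, C and equate their A, C entries. Rows 1 and 3 agree on C; apply C→D and equate their D entries. Rows 1 and 3 agree on D; apply D→B and equate their B entries. Rows 1 and 3 agree on B, D; apply B, D→A, C and equate their A, C entries. Row 1 is now all distinguished symbols — the join is lossless.
Dependency preservation: B, D → A, C is not contained in any single fragment, but the restricted closure of its left-hand side across the fragments still reaches the right-hand side; the remaining FDs each lie inside some fragment. All dependencies are preserved.

lossless and dependency-preserving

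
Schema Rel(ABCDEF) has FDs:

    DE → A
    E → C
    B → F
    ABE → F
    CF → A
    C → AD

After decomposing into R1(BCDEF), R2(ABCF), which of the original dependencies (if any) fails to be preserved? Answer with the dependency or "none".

none

DE → A: restricted closure across fragments reaches A.
E → C lies within R1.
B → F lies within R1.
ABE → F: restricted closure across fragments reaches F.
CF → A lies within R2.
C → AD: restricted closure across fragments reaches AD.
Every dependency is enforceable on the fragments, so the decomposition is dependency-preserving.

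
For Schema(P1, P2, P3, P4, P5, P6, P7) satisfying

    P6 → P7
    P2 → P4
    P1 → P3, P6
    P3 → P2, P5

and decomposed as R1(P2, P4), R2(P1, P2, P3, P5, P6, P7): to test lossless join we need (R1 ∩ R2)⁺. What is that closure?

R1 ∩ R2 = {P2}.
P2 → P4 applies, adding P4
Closure: {P2, P4}.

P2, P4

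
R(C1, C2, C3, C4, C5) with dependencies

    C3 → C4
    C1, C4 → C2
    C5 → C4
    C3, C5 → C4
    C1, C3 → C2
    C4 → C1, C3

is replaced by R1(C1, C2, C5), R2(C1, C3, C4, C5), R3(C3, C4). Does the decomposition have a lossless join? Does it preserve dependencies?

Lossless test (chase): Rows 1 and 2 agree on C5; apply C5→C4 and equate their C4 entries. Rows 1 and 2 agree on C4; apply C4→C1, C3 and equate their C1, C3 entries. Rows 1 and 3 agree on C4; apply C4→C1, C3 and equate their C1, C3 entries. Rows 1 and 2 agree on C1, C4; apply C1, C4→C2 and equate their C2 entries. Rows 1 and 3 agree on C1, C4; apply C1, C4→C2 and equate their C2 entries. Row 1 is now all distinguished symbols — the join is lossless.
Dependency preservation: the restricted closure of {C1, C4} across the fragments never reaches {C2}, so C1, C4 → C2 cannot be enforced without a join — not preserved.

lossless but not dependency-preserving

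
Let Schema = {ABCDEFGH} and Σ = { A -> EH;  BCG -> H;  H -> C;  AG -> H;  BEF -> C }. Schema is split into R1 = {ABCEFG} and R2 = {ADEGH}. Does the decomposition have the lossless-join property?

No

Common attributes: R1 ∩ R2 = {AEG}.
Closure of {AEG}: A → EH applies, adding H; H → C applies, adding C. So (AEG)⁺ = {ACEGH}.
The closure contains neither all of R1 = {ABCEFG} nor all of R2 = {ADEGH}, so the common attributes are not a superkey of either fragment. The join is lossy.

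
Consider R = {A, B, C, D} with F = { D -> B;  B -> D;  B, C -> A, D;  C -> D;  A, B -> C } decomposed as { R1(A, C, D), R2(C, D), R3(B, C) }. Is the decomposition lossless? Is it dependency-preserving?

Lossless test (chase): Rows 1 and 2 agree on D; apply D→B and equate their B entries. Rows 1 and 2 agree on B, C; apply B, C→A, D and equate their A, D entries. Rows 1 and 3 agree on C; apply C→D and equate their D entries. Rows 1 and 3 agree on D; apply D→B and equate their B entries. Rows 1 and 3 agree on B, C; apply B, C→A, D and equate their A, D entries. Row 1 is now all distinguished symbols — the join is lossless.
Dependency preservation: the restricted closure of {D} across the fragments never reaches {B}, so D → B cannot be enforced without a join — not preserved.

lossless but not dependency-preserving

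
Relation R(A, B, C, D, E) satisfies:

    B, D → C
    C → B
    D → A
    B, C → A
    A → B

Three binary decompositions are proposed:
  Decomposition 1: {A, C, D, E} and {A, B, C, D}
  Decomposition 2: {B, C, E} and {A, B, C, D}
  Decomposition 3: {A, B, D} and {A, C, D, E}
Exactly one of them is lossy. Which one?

Decomposition 1: common = {A, C, D}, closure = {A, B, C, D} → lossless.
Decomposition 2: common = {B, C}, closure = {A, B, C} → lossy.
Decomposition 3: common = {A, D}, closure = {A, B, C, D} → lossless.

Decomposition 2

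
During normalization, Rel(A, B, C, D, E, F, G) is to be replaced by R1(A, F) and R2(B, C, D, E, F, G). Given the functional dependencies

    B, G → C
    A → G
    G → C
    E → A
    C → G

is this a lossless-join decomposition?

Common attributes: R1 ∩ R2 = {F}.
No dependency enlarges {F}, so (F)⁺ = {F}.
The closure contains neither all of R1 = {A, F} nor all of R2 = {B, C, D, E, F, G}, so the common attributes are not a superkey of either fragment. The join is lossy.

No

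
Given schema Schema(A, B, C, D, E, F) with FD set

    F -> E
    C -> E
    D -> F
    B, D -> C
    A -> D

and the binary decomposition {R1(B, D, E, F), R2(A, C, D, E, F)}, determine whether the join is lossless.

Common attributes: R1 ∩ R2 = {D, E, F}.
No dependency enlarges {D, E, F}, so (D, E, F)⁺ = {D, E, F}.
The closure contains neither all of R1 = {B, D, E, F} nor all of R2 = {A, C, D, E, F}, so the common attributes are not a superkey of either fragment. The join is lossy.

No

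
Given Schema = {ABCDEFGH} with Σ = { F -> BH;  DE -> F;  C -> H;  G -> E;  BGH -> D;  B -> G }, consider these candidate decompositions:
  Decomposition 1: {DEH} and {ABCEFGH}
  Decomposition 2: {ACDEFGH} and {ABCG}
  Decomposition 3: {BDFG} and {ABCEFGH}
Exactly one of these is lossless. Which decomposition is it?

Decomposition 1: common = {EH}, closure = {EH} → lossy.
Decomposition 2: common = {ACG}, closure = {ACEGH} → lossy.
Decomposition 3: common = {BFG}, closure = {BDEFGH} → lossless.

Decomposition 3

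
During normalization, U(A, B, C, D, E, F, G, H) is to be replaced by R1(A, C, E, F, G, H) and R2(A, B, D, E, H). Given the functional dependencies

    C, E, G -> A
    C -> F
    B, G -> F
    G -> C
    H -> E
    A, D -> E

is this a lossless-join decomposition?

No

Common attributes: R1 ∩ R2 = {A, E, H}.
No dependency enlarges {A, E, H}, so (A, E, H)⁺ = {A, E, H}.
The closure contains neither all of R1 = {A, C, E, F, G, H} nor all of R2 = {A, B, D, E, H}, so the common attributes are not a superkey of either fragment. The join is lossy.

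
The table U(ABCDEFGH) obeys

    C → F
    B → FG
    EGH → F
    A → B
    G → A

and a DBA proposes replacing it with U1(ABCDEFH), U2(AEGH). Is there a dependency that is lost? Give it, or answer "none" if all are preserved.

none

C → F lies within U1.
B → FG: restricted closure across fragments reaches FG.
EGH → F: restricted closure across fragments reaches F.
A → B lies within U1.
G → A lies within U2.
Every dependency is enforceable on the fragments, so the decomposition is dependency-preserving.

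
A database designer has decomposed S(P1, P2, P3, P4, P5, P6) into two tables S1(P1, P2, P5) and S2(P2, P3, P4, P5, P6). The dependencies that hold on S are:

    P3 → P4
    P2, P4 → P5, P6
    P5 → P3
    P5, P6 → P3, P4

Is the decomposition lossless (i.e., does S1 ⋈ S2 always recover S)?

Yes

Common attributes: S1 ∩ S2 = {P2, P5}.
Closure of {P2, P5}: P5 → P3 applies, adding P3; P3 → P4 applies, adding P4; P2, P4 → P5, P6 applies, adding P6. So (P2, P5)⁺ = {P2, P3, P4, P5, P6}.
This closure contains every attribute of S2, so S1 ∩ S2 → S2. The join is lossless.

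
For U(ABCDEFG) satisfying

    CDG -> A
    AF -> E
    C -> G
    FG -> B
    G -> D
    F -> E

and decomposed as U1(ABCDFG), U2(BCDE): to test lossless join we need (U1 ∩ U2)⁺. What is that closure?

ABCDG

U1 ∩ U2 = {BCD}.
C → G applies, adding G
CDG → A applies, adding A
Closure: {ABCDG}.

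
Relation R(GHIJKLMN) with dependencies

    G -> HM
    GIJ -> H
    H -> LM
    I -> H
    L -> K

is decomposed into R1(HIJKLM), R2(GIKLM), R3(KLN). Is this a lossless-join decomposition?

No

Chase test. Columns are GHIJKLMN; row i has aⱼ where attribute j ∈ Ri, else bᵢⱼ.
Initial tableau (one row per fragment):
  row 1: b11 a2 a3 a4 a5 a6 a7 b18
  row 2: a1 b22 a3 b24 a5 a6 a7 b28
  row 3: b31 b32 b33 b34 a5 a6 b37 a8
Rows 1 and 2 agree on I; apply I→H and equate their H entries.
No row becomes fully distinguished — the join is lossy.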